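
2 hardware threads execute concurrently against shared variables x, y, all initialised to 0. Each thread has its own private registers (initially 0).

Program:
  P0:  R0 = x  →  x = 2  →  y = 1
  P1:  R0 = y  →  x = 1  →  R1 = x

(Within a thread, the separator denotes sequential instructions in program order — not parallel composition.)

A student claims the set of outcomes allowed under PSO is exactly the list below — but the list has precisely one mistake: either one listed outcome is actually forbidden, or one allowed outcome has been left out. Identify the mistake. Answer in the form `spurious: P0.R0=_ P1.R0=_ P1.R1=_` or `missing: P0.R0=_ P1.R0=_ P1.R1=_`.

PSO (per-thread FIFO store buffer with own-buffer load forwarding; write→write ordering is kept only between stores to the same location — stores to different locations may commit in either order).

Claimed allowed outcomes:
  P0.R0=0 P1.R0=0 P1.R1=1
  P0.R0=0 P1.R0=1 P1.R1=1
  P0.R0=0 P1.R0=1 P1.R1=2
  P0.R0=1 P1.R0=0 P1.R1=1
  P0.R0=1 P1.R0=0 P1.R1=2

outcome vector order: (P0.R0,P1.R0,P1.R1)
PSO: 6 outcomes — {(0,0,1) (0,0,2) (0,1,1) (0,1,2) (1,0,1) (1,0,2)}
PSO∖claimed = {(0,0,2)}

missing: P0.R0=0 P1.R0=0 P1.R1=2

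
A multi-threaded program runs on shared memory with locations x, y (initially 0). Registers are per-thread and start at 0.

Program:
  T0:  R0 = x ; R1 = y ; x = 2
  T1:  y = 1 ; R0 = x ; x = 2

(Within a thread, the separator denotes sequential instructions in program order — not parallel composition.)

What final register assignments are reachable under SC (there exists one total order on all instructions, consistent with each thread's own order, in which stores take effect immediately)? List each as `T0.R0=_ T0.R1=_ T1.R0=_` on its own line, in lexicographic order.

outcome vector order: (T0.R0,T0.R1,T1.R0)
|SC outcomes| = 5

T0.R0=0 T0.R1=0 T1.R0=0
T0.R0=0 T0.R1=0 T1.R0=2
T0.R0=0 T0.R1=1 T1.R0=0
T0.R0=0 T0.R1=1 T1.R0=2
T0.R0=2 T0.R1=1 T1.R0=0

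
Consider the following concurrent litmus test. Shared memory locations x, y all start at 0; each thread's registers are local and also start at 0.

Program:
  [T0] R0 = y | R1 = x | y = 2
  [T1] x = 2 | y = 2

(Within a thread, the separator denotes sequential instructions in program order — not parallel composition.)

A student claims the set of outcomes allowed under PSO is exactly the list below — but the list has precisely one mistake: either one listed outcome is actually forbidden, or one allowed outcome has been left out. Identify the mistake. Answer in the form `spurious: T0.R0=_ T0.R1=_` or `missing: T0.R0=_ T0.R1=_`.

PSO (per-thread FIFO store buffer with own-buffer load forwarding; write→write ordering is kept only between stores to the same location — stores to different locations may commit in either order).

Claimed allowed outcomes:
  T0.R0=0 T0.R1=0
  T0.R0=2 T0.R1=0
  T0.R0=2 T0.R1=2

outcome vector order: (T0.R0,T0.R1)
PSO: 4 outcomes — {<0 0>; <0 2>; <2 0>; <2 2>}
PSO∖claimed = {<0 2>}

missing: T0.R0=0 T0.R1=2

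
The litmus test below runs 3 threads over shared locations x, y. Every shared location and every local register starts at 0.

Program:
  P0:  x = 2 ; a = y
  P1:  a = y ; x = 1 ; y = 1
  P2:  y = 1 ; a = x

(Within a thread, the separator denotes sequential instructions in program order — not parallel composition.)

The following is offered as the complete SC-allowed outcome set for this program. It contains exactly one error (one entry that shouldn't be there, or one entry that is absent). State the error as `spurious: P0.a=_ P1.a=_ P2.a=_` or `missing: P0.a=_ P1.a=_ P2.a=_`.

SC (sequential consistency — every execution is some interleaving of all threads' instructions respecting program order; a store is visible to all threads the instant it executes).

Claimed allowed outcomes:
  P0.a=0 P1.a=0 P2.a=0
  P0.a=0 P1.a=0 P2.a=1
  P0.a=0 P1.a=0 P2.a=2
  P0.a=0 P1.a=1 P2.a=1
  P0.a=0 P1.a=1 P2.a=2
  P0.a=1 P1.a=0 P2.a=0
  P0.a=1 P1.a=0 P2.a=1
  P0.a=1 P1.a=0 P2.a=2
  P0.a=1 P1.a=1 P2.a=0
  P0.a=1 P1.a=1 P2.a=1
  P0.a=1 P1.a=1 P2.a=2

spurious: P0.a=0 P1.a=0 P2.a=0

outcome vector order: (P0.a,P1.a,P2.a)
[SC] allowed = {<0 0 1> <0 0 2> <0 1 1> <0 1 2> <1 0 0> <1 0 1> <1 0 2> <1 1 0> <1 1 1> <1 1 2>}
claimed∖SC = {<0 0 0>}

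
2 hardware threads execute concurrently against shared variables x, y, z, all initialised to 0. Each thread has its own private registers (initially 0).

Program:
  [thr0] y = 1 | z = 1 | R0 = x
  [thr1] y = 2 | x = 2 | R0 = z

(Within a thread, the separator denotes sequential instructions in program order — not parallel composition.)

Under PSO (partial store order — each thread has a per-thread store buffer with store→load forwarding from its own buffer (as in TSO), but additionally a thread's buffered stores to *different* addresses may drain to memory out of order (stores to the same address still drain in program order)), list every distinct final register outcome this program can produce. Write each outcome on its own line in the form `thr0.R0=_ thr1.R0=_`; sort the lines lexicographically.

thr0.R0=0 thr1.R0=0
thr0.R0=0 thr1.R0=1
thr0.R0=2 thr1.R0=0
thr0.R0=2 thr1.R0=1

outcome vector order: (thr0.R0,thr1.R0)
|PSO outcomes| = 4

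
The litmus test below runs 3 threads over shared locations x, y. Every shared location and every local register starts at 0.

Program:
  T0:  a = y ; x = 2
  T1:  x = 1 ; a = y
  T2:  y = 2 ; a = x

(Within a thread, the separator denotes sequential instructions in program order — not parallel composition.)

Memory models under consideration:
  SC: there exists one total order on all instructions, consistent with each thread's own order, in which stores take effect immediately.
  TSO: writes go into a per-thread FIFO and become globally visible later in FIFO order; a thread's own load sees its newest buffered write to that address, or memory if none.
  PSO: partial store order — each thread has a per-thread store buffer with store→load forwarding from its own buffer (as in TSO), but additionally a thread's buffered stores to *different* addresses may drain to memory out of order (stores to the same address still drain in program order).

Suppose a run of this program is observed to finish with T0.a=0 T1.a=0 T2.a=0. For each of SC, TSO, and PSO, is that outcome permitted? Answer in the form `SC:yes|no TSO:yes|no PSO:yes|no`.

SC:no TSO:yes PSO:yes

outcome vector order: (T0.a,T1.a,T2.a)
under SC → 001 002 020 021 022 201 202 220 221 222
under TSO → 000 001 002 020 021 022 200 201 202 220 221 222
under PSO → 000 001 002 020 021 022 200 201 202 220 221 222
target 000 ∈ {TSO,PSO}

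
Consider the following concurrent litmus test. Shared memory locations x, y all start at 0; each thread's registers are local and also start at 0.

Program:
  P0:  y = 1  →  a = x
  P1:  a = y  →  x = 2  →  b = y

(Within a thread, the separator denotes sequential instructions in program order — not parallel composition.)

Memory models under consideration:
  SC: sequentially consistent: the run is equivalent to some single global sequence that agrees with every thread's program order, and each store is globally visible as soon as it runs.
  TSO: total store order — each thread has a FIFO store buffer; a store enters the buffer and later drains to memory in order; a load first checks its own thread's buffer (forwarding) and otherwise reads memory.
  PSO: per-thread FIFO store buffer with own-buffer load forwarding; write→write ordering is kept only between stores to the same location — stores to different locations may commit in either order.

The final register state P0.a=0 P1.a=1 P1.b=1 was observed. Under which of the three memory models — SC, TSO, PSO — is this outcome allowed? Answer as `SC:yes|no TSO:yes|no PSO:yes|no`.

outcome vector order: (P0.a,P1.a,P1.b)
under SC → 001, 011, 200, 201, 211
under TSO → 000, 001, 011, 200, 201, 211
under PSO → 000, 001, 011, 200, 201, 211
target 011 ∈ {SC,TSO,PSO}

SC:yes TSO:yes PSO:yes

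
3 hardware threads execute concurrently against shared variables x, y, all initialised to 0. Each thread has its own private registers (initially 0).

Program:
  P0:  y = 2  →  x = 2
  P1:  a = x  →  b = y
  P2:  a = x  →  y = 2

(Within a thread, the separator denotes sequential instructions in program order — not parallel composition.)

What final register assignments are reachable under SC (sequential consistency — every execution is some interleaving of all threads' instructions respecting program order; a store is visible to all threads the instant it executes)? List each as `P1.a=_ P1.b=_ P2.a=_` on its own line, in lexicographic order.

P1.a=0 P1.b=0 P2.a=0
P1.a=0 P1.b=0 P2.a=2
P1.a=0 P1.b=2 P2.a=0
P1.a=0 P1.b=2 P2.a=2
P1.a=2 P1.b=2 P2.a=0
P1.a=2 P1.b=2 P2.a=2

outcome vector order: (P1.a,P1.b,P2.a)
|SC outcomes| = 6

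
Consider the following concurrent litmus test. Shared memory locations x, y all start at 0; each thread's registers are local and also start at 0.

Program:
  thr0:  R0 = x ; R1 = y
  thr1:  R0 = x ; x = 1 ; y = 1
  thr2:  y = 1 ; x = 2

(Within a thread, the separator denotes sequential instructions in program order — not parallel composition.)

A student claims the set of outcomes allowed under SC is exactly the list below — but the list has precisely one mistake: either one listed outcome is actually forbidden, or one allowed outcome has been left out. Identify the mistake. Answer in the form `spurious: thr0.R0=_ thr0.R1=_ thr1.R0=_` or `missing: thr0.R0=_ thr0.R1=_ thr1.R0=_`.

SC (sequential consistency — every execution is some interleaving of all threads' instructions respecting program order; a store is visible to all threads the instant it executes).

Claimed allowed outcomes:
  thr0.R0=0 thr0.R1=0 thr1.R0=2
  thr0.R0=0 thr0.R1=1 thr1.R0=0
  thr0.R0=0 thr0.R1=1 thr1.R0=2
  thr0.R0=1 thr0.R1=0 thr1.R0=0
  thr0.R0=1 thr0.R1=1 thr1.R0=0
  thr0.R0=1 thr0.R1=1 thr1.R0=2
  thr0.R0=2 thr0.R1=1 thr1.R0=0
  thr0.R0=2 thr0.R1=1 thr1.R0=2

missing: thr0.R0=0 thr0.R1=0 thr1.R0=0

outcome vector order: (thr0.R0,thr0.R1,thr1.R0)
SC: 9 outcomes — {(0,0,0), (0,0,2), (0,1,0), (0,1,2), (1,0,0), (1,1,0), (1,1,2), (2,1,0), (2,1,2)}
SC∖claimed = {(0,0,0)}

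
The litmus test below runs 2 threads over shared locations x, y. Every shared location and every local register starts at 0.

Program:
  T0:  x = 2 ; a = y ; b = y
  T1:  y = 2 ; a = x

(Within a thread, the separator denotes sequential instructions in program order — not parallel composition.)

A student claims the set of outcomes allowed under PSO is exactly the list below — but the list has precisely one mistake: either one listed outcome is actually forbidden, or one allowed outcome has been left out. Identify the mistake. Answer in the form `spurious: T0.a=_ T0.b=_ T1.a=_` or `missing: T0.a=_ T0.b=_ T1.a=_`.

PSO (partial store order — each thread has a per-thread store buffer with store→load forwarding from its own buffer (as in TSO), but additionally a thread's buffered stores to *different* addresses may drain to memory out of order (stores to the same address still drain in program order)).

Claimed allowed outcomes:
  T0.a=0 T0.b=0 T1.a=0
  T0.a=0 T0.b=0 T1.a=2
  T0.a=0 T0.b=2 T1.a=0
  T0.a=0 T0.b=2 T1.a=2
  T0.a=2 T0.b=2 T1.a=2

outcome vector order: (T0.a,T0.b,T1.a)
under PSO → <0 0 0> <0 0 2> <0 2 0> <0 2 2> <2 2 0> <2 2 2>
PSO∖claimed = {<2 2 0>}

missing: T0.a=2 T0.b=2 T1.a=0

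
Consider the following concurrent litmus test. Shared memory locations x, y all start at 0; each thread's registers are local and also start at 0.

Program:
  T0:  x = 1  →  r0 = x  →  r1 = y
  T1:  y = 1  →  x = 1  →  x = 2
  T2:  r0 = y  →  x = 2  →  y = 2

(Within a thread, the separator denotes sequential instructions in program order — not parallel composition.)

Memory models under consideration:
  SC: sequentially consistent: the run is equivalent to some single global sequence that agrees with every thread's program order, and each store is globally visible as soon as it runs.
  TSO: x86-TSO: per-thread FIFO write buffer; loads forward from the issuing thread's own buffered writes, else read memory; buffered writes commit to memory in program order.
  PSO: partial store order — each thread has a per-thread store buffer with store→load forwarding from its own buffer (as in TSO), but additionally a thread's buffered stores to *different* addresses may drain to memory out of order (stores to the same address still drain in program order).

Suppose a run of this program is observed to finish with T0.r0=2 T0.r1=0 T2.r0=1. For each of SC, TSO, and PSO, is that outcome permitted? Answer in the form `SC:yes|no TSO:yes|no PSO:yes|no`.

SC:no TSO:no PSO:yes

outcome vector order: (T0.r0,T0.r1,T2.r0)
[SC] allowed = {1/0/0; 1/0/1; 1/1/0; 1/1/1; 1/2/0; 1/2/1; 2/0/0; 2/1/0; 2/1/1; 2/2/0; 2/2/1}
[TSO] allowed = {1/0/0; 1/0/1; 1/1/0; 1/1/1; 1/2/0; 1/2/1; 2/0/0; 2/1/0; 2/1/1; 2/2/0; 2/2/1}
[PSO] allowed = {1/0/0; 1/0/1; 1/1/0; 1/1/1; 1/2/0; 1/2/1; 2/0/0; 2/0/1; 2/1/0; 2/1/1; 2/2/0; 2/2/1}
target 2/0/1 ∈ {PSO}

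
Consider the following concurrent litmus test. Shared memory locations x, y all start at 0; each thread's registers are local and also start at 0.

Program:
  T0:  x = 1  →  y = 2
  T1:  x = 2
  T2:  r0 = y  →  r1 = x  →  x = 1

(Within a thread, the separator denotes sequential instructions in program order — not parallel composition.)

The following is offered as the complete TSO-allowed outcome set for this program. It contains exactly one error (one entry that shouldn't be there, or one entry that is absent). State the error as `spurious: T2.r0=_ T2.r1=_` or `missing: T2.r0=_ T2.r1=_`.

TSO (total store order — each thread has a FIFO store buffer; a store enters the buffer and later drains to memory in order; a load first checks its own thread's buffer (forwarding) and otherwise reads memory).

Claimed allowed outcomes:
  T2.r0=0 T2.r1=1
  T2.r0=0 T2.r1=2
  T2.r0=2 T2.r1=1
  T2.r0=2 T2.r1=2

outcome vector order: (T2.r0,T2.r1)
[TSO] allowed = {<0 0>, <0 1>, <0 2>, <2 1>, <2 2>}
TSO∖claimed = {<0 0>}

missing: T2.r0=0 T2.r1=0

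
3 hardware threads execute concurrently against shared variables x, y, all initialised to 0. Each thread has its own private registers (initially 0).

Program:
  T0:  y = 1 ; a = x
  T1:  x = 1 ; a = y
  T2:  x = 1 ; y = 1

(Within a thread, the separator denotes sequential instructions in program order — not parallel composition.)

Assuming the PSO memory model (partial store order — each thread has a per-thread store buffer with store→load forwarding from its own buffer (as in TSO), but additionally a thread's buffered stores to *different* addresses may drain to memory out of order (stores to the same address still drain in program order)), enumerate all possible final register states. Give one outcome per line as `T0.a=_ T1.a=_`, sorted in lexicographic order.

T0.a=0 T1.a=0
T0.a=0 T1.a=1
T0.a=1 T1.a=0
T0.a=1 T1.a=1

outcome vector order: (T0.a,T1.a)
|PSO outcomes| = 4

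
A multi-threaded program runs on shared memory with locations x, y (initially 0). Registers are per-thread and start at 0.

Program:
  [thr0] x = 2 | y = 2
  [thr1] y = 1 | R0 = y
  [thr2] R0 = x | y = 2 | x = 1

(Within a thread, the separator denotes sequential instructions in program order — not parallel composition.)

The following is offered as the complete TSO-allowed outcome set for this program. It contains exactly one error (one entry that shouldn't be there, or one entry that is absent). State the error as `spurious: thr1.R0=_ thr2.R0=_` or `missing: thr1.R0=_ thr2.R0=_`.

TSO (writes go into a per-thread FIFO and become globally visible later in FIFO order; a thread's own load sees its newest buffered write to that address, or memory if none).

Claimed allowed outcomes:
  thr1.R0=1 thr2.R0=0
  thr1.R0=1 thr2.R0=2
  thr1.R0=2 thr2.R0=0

missing: thr1.R0=2 thr2.R0=2

outcome vector order: (thr1.R0,thr2.R0)
TSO: 4 outcomes — {(1,0), (1,2), (2,0), (2,2)}
TSO∖claimed = {(2,2)}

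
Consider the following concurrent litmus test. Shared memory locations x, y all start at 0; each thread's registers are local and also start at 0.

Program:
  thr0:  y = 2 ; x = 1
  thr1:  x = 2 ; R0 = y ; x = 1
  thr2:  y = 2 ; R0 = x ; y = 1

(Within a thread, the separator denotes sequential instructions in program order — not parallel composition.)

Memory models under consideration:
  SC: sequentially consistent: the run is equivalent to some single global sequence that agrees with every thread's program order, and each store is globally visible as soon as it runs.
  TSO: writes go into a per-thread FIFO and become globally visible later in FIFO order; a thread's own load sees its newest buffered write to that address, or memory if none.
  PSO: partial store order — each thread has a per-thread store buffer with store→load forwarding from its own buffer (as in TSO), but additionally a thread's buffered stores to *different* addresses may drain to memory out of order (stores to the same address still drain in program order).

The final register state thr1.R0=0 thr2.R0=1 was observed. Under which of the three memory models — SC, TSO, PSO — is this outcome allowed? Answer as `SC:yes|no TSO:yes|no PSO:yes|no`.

SC:yes TSO:yes PSO:yes

outcome vector order: (thr1.R0,thr2.R0)
SC (8): 01 02 10 11 12 20 21 22
TSO (9): 00 01 02 10 11 12 20 21 22
PSO (9): 00 01 02 10 11 12 20 21 22
target 01 ∈ {SC,TSO,PSO}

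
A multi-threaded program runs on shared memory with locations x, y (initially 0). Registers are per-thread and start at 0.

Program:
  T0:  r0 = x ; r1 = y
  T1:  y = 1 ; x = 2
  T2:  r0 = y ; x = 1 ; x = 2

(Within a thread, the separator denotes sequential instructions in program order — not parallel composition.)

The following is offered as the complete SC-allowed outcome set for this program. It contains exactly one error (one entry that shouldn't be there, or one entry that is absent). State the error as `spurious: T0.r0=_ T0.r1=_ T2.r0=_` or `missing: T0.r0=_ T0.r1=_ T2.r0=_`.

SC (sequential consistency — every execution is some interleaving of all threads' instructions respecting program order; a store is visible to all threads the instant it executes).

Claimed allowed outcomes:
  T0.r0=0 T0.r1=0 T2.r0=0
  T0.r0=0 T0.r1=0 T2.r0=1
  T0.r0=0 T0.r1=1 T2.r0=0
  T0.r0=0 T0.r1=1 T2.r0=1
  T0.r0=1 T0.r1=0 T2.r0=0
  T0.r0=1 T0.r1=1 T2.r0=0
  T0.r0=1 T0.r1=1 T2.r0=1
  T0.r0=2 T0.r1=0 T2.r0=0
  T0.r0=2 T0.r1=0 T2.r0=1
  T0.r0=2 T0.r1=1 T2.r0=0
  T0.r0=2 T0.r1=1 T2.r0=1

spurious: T0.r0=2 T0.r1=0 T2.r0=1

outcome vector order: (T0.r0,T0.r1,T2.r0)
under SC → <0 0 0> <0 0 1> <0 1 0> <0 1 1> <1 0 0> <1 1 0> <1 1 1> <2 0 0> <2 1 0> <2 1 1>
claimed∖SC = {<2 0 1>}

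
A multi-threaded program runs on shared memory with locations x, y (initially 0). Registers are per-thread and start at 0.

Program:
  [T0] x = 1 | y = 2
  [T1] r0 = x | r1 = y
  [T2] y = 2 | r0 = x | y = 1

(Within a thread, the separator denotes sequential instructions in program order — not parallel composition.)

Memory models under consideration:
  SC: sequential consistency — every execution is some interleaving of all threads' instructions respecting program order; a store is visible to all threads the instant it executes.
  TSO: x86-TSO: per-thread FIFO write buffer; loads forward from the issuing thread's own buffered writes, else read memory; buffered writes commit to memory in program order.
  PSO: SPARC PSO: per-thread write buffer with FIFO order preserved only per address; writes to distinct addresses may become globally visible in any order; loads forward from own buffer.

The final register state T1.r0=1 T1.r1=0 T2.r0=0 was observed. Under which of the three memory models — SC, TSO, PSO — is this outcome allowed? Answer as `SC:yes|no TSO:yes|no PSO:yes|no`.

outcome vector order: (T1.r0,T1.r1,T2.r0)
under SC → 000; 001; 010; 011; 020; 021; 101; 110; 111; 120; 121
under TSO → 000; 001; 010; 011; 020; 021; 100; 101; 110; 111; 120; 121
under PSO → 000; 001; 010; 011; 020; 021; 100; 101; 110; 111; 120; 121
target 100 ∈ {TSO,PSO}

SC:no TSO:yes PSO:yes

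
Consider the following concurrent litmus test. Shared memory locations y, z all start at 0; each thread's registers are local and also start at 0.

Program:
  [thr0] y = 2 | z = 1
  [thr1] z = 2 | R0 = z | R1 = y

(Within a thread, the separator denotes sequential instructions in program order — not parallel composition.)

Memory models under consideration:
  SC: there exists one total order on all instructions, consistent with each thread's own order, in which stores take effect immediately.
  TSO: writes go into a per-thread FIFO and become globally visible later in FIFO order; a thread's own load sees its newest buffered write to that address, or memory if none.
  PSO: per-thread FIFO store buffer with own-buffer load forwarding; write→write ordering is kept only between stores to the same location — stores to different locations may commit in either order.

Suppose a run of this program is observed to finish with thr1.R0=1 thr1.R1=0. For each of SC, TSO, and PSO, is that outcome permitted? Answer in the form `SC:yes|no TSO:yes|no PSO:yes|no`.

SC:no TSO:no PSO:yes

outcome vector order: (thr1.R0,thr1.R1)
SC (3): <1 2> <2 0> <2 2>
TSO (3): <1 2> <2 0> <2 2>
PSO (4): <1 0> <1 2> <2 0> <2 2>
target <1 0> ∈ {PSO}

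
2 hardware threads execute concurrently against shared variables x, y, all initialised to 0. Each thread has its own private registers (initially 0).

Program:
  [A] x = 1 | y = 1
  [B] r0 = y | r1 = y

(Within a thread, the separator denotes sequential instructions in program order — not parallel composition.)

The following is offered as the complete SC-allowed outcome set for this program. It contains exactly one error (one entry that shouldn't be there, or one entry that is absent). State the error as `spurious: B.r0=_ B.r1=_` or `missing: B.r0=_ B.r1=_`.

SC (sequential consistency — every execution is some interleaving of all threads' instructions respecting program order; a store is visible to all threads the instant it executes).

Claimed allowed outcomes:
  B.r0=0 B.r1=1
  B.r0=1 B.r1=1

outcome vector order: (B.r0,B.r1)
SC: 3 outcomes — {0/0, 0/1, 1/1}
SC∖claimed = {0/0}

missing: B.r0=0 B.r1=0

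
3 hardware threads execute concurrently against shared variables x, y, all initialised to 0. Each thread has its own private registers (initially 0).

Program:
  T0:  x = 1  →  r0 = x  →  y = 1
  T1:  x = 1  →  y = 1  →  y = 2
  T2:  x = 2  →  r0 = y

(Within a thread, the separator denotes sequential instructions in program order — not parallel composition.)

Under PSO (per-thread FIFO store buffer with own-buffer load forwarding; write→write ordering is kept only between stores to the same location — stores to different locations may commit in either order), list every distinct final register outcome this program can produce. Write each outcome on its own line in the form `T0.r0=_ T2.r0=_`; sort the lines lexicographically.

T0.r0=1 T2.r0=0
T0.r0=1 T2.r0=1
T0.r0=1 T2.r0=2
T0.r0=2 T2.r0=0
T0.r0=2 T2.r0=1
T0.r0=2 T2.r0=2

outcome vector order: (T0.r0,T2.r0)
|PSO outcomes| = 6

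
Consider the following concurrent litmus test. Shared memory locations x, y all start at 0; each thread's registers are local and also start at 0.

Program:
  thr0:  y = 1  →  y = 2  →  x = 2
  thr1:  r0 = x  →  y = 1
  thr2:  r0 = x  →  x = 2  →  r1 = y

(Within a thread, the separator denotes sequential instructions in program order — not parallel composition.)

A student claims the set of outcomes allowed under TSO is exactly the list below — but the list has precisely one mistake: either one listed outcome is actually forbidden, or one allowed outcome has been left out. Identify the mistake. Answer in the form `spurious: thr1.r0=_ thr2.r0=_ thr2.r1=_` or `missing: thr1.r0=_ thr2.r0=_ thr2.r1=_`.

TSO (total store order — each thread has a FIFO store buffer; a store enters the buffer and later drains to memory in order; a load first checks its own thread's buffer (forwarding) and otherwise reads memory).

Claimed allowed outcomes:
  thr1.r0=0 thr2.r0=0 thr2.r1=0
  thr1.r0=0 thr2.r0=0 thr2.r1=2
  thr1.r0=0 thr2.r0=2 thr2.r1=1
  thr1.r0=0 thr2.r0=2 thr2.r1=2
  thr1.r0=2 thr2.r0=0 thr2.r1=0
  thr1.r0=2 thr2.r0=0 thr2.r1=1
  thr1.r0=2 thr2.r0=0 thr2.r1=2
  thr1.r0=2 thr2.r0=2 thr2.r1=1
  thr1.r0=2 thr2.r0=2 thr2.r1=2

missing: thr1.r0=0 thr2.r0=0 thr2.r1=1

outcome vector order: (thr1.r0,thr2.r0,thr2.r1)
under TSO → (0,0,0), (0,0,1), (0,0,2), (0,2,1), (0,2,2), (2,0,0), (2,0,1), (2,0,2), (2,2,1), (2,2,2)
TSO∖claimed = {(0,0,1)}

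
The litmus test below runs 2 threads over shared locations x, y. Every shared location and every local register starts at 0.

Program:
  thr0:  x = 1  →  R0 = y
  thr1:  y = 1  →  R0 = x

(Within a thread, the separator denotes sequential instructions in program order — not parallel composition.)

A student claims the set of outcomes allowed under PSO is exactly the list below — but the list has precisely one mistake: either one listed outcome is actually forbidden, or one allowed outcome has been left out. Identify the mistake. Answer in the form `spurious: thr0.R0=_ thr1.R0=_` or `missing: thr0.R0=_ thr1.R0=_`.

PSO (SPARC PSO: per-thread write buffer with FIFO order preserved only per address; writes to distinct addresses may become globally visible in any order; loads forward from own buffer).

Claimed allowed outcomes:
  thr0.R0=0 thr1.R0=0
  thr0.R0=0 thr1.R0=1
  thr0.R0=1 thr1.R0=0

missing: thr0.R0=1 thr1.R0=1

outcome vector order: (thr0.R0,thr1.R0)
PSO (4): 0/0 0/1 1/0 1/1
PSO∖claimed = {1/1}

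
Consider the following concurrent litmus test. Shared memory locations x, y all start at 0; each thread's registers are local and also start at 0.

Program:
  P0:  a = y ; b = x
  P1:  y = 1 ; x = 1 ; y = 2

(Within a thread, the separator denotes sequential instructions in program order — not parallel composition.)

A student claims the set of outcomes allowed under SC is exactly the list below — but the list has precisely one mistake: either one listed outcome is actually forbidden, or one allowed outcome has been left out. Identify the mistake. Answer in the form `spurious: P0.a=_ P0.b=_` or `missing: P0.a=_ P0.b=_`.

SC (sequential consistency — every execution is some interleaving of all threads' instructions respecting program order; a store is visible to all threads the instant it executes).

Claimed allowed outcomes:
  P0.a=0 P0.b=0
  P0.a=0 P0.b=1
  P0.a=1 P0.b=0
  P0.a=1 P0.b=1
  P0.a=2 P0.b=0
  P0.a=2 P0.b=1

spurious: P0.a=2 P0.b=0

outcome vector order: (P0.a,P0.b)
[SC] allowed = {0/0, 0/1, 1/0, 1/1, 2/1}
claimed∖SC = {2/0}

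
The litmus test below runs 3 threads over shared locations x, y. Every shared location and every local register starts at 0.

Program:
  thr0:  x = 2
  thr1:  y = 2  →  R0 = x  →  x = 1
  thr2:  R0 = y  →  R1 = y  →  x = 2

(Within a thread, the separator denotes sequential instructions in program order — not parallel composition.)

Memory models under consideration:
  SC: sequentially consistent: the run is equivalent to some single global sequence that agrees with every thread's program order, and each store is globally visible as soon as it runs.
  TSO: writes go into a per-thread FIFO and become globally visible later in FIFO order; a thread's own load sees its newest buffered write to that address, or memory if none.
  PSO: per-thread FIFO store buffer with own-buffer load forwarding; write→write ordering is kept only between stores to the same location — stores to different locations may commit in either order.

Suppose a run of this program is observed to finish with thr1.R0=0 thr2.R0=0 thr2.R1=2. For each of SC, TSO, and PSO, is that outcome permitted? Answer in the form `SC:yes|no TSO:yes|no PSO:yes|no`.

SC:yes TSO:yes PSO:yes

outcome vector order: (thr1.R0,thr2.R0,thr2.R1)
SC (6): (0,0,0); (0,0,2); (0,2,2); (2,0,0); (2,0,2); (2,2,2)
TSO (6): (0,0,0); (0,0,2); (0,2,2); (2,0,0); (2,0,2); (2,2,2)
PSO (6): (0,0,0); (0,0,2); (0,2,2); (2,0,0); (2,0,2); (2,2,2)
target (0,0,2) ∈ {SC,TSO,PSO}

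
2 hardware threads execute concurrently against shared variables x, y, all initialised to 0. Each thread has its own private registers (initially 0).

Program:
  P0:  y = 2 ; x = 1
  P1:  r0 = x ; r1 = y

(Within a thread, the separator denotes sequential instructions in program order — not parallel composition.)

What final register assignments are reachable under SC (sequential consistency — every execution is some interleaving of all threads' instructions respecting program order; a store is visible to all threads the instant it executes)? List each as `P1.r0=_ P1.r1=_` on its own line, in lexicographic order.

outcome vector order: (P1.r0,P1.r1)
|SC outcomes| = 3

P1.r0=0 P1.r1=0
P1.r0=0 P1.r1=2
P1.r0=1 P1.r1=2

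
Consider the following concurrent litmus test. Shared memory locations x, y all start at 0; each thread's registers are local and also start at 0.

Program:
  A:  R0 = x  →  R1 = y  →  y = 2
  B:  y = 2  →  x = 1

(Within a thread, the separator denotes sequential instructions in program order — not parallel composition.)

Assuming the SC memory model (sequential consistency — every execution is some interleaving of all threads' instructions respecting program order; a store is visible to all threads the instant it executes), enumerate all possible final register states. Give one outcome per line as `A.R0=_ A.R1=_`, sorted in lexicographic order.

A.R0=0 A.R1=0
A.R0=0 A.R1=2
A.R0=1 A.R1=2

outcome vector order: (A.R0,A.R1)
|SC outcomes| = 3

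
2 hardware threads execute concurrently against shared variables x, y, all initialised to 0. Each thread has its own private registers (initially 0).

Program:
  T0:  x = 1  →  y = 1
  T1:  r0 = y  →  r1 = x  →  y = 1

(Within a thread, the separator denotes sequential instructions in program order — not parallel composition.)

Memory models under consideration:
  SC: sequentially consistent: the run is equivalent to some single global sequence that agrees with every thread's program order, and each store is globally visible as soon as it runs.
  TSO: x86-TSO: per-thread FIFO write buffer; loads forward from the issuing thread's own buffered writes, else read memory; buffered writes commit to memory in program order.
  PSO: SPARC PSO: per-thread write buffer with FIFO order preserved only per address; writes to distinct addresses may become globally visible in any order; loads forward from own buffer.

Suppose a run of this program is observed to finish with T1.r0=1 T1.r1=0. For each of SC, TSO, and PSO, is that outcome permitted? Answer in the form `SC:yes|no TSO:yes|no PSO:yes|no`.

outcome vector order: (T1.r0,T1.r1)
SC: 3 outcomes — {(0,0) (0,1) (1,1)}
TSO: 3 outcomes — {(0,0) (0,1) (1,1)}
PSO: 4 outcomes — {(0,0) (0,1) (1,0) (1,1)}
target (1,0) ∈ {PSO}

SC:no TSO:no PSO:yes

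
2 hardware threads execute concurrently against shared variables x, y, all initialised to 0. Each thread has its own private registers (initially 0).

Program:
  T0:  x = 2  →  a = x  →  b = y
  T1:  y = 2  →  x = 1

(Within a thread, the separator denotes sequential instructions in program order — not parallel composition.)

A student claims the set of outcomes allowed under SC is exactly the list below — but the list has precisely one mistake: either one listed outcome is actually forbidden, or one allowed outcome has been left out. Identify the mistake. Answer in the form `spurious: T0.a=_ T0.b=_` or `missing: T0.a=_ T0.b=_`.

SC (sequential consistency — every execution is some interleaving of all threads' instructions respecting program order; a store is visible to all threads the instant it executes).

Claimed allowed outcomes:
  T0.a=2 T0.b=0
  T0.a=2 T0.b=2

outcome vector order: (T0.a,T0.b)
under SC → (1,2), (2,0), (2,2)
SC∖claimed = {(1,2)}

missing: T0.a=1 T0.b=2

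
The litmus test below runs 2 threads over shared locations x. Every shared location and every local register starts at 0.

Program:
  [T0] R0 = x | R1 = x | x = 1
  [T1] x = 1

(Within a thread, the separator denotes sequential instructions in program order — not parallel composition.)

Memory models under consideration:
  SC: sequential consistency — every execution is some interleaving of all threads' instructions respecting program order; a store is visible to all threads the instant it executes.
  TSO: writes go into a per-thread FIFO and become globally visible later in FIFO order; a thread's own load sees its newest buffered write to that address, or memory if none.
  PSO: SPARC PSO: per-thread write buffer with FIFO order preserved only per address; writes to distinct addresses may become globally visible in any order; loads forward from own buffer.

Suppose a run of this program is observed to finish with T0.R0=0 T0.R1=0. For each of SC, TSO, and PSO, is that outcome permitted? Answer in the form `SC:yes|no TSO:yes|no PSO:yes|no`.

outcome vector order: (T0.R0,T0.R1)
[SC] allowed = {0/0; 0/1; 1/1}
[TSO] allowed = {0/0; 0/1; 1/1}
[PSO] allowed = {0/0; 0/1; 1/1}
target 0/0 ∈ {SC,TSO,PSO}

SC:yes TSO:yes PSO:yes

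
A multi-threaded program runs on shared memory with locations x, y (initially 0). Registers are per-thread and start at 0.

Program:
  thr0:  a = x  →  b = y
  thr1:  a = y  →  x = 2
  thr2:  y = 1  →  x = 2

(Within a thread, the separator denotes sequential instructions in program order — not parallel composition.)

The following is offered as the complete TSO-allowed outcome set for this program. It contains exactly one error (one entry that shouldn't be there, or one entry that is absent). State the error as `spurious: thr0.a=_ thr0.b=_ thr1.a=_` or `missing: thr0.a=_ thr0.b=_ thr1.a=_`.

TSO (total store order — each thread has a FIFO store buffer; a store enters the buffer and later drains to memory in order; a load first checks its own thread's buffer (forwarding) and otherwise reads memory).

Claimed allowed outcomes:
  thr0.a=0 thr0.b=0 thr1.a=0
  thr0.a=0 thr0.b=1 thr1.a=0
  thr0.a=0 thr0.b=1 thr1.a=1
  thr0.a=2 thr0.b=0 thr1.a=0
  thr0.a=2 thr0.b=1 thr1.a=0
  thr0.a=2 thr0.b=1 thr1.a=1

missing: thr0.a=0 thr0.b=0 thr1.a=1

outcome vector order: (thr0.a,thr0.b,thr1.a)
TSO (7): (0,0,0) (0,0,1) (0,1,0) (0,1,1) (2,0,0) (2,1,0) (2,1,1)
TSO∖claimed = {(0,0,1)}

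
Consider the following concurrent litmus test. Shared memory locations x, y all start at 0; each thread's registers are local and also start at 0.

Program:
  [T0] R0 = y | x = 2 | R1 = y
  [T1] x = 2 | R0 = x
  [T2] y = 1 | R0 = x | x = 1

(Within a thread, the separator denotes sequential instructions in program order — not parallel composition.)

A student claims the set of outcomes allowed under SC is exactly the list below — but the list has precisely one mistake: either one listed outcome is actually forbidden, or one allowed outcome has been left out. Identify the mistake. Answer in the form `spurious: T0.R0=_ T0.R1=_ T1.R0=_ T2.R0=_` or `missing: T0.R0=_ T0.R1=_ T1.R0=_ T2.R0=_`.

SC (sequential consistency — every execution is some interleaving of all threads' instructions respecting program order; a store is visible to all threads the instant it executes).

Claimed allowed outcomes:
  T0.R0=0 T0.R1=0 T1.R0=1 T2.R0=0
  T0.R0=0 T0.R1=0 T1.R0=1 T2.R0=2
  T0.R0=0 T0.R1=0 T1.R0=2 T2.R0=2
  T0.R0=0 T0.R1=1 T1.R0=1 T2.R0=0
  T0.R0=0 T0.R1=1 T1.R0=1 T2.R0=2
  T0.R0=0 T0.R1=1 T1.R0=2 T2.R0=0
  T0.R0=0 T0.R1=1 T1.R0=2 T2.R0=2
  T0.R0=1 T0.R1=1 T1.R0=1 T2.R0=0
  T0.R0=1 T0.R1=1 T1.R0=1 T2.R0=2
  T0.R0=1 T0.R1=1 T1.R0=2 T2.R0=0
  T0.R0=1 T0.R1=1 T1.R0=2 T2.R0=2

spurious: T0.R0=0 T0.R1=0 T1.R0=1 T2.R0=0

outcome vector order: (T0.R0,T0.R1,T1.R0,T2.R0)
under SC → <0 0 1 2>; <0 0 2 2>; <0 1 1 0>; <0 1 1 2>; <0 1 2 0>; <0 1 2 2>; <1 1 1 0>; <1 1 1 2>; <1 1 2 0>; <1 1 2 2>
claimed∖SC = {<0 0 1 0>}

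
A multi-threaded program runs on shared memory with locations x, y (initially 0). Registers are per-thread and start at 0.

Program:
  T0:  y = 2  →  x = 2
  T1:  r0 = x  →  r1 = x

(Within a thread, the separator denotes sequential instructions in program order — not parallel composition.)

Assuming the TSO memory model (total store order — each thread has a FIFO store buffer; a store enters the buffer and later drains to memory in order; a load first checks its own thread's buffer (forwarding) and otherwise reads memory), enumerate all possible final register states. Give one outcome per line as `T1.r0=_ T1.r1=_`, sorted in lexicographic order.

outcome vector order: (T1.r0,T1.r1)
|TSO outcomes| = 3

T1.r0=0 T1.r1=0
T1.r0=0 T1.r1=2
T1.r0=2 T1.r1=2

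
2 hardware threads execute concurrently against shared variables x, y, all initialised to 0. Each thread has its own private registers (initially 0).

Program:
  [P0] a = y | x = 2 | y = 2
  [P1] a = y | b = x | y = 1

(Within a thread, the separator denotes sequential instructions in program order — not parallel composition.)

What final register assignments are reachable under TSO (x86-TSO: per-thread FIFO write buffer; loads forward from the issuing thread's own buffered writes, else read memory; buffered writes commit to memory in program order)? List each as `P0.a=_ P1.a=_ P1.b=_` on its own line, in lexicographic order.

outcome vector order: (P0.a,P1.a,P1.b)
|TSO outcomes| = 4

P0.a=0 P1.a=0 P1.b=0
P0.a=0 P1.a=0 P1.b=2
P0.a=0 P1.a=2 P1.b=2
P0.a=1 P1.a=0 P1.b=0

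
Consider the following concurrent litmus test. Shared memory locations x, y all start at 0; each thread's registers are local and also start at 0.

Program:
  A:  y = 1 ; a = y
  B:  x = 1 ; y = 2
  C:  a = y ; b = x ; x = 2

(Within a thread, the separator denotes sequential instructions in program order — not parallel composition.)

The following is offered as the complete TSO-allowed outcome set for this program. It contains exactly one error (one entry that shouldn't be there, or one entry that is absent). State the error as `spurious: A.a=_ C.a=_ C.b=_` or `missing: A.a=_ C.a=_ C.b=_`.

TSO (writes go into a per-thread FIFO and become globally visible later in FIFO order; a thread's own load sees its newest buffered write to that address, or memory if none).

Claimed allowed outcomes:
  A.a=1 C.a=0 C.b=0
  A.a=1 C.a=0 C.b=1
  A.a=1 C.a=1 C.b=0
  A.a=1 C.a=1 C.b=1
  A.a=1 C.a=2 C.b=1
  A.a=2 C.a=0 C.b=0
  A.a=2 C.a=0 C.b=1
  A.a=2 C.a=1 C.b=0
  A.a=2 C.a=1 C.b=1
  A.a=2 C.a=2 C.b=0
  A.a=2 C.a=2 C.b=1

outcome vector order: (A.a,C.a,C.b)
TSO: 10 outcomes — {100 101 110 111 121 200 201 210 211 221}
claimed∖TSO = {220}

spurious: A.a=2 C.a=2 C.b=0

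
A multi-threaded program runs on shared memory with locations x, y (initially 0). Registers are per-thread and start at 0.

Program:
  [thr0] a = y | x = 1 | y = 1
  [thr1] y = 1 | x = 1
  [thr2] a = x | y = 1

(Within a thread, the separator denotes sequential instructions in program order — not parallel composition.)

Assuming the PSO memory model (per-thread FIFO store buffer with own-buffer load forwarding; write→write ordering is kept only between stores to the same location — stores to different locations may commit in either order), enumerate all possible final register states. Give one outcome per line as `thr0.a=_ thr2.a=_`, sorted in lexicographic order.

outcome vector order: (thr0.a,thr2.a)
|PSO outcomes| = 4

thr0.a=0 thr2.a=0
thr0.a=0 thr2.a=1
thr0.a=1 thr2.a=0
thr0.a=1 thr2.a=1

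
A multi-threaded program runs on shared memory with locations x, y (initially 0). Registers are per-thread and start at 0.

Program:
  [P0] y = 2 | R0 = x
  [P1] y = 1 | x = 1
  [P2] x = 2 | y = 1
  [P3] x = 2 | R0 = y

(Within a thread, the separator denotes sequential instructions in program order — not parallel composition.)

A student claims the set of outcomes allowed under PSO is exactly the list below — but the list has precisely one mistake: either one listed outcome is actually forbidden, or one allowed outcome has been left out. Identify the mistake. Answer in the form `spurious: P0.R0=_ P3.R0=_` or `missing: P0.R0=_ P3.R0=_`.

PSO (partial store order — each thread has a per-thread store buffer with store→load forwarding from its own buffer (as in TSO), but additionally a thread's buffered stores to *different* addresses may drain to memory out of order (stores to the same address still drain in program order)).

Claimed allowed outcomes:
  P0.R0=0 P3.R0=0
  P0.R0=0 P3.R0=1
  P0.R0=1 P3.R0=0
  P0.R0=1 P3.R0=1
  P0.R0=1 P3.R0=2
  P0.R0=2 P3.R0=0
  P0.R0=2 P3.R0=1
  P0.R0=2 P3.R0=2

outcome vector order: (P0.R0,P3.R0)
[PSO] allowed = {00; 01; 02; 10; 11; 12; 20; 21; 22}
PSO∖claimed = {02}

missing: P0.R0=0 P3.R0=2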